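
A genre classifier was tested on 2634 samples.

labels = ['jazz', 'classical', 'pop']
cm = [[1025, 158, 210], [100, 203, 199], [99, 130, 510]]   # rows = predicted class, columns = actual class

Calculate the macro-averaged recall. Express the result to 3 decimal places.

Per-class recall (TP/(TP+FN)):
  jazz: TP=1025, FN=100+99=199 → 1025/1224 = 0.8374
  classical: TP=203, FN=158+130=288 → 203/491 = 0.4134
  pop: TP=510, FN=210+199=409 → 510/919 = 0.5550
Macro-recall = mean = (0.8374 + 0.4134 + 0.5550) / 3 = 0.602

0.602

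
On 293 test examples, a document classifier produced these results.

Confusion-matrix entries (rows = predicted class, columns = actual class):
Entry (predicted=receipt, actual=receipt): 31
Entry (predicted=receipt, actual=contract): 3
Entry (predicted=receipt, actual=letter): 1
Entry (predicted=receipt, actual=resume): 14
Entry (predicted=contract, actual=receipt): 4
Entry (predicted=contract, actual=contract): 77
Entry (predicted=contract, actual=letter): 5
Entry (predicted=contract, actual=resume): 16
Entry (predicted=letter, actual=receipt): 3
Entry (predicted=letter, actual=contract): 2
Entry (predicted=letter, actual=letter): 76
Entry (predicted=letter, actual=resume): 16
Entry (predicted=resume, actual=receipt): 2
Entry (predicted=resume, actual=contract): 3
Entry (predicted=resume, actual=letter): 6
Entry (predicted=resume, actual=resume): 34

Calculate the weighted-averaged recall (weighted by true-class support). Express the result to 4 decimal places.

Per-class recall (TP/(TP+FN)):
  receipt: TP=31, FN=4+3+2=9 → 31/40 = 0.77500
  contract: TP=77, FN=3+2+3=8 → 77/85 = 0.90588
  letter: TP=76, FN=1+5+6=12 → 76/88 = 0.86364
  resume: TP=34, FN=14+16+16=46 → 34/80 = 0.42500
Weighted-recall = Σ (supportᵢ/N)·recallᵢ with N=293: (40/293)·0.77500 + (85/293)·0.90588 + (88/293)·0.86364 + (80/293)·0.42500 = 0.7440

0.7440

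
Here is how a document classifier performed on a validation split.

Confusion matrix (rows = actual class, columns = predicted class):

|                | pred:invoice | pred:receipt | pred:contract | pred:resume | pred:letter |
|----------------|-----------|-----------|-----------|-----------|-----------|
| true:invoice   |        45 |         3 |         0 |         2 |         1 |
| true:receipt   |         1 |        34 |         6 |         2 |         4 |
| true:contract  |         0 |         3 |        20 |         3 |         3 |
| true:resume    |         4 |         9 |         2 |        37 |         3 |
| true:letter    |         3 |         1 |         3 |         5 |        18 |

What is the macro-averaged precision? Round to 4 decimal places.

Per-class precision (TP/(TP+FP)):
  invoice: TP=45, FP=1+0+4+3=8 → 45/53 = 0.84906
  receipt: TP=34, FP=3+3+9+1=16 → 34/50 = 0.68000
  contract: TP=20, FP=0+6+2+3=11 → 20/31 = 0.64516
  resume: TP=37, FP=2+2+3+5=12 → 37/49 = 0.75510
  letter: TP=18, FP=1+4+3+3=11 → 18/29 = 0.62069
Macro-precision = mean = (0.84906 + 0.68000 + 0.64516 + 0.75510 + 0.62069) / 5 = 0.7100

0.7100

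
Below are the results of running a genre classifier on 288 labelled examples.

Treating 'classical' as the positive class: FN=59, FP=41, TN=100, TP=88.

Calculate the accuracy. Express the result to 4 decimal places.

0.6528

Accuracy = (TP+TN)/N = (88+100)/288 = 0.6528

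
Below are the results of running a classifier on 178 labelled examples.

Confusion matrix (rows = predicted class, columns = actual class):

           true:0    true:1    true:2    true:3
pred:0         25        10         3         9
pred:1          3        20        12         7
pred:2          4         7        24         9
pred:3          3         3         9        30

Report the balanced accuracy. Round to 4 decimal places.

Balanced accuracy = mean of per-class recall.
  0: recall = 25/35 = 0.71429
  1: recall = 20/40 = 0.50000
  2: recall = 24/48 = 0.50000
  3: recall = 30/55 = 0.54545
Mean = (0.71429 + 0.50000 + 0.50000 + 0.54545) / 4 = 0.5649

0.5649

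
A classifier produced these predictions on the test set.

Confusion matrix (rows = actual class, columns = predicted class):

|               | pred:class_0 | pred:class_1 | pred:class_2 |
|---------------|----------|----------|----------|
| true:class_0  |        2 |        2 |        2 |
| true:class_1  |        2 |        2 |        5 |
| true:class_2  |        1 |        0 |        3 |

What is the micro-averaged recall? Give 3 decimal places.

0.368

Micro-averaging pools counts across classes: ΣTP=7, ΣFP=12, ΣFN=12.
Micro-recall = TP/(TP+FN) on pooled counts = 0.368 (equals overall accuracy in single-label multiclass).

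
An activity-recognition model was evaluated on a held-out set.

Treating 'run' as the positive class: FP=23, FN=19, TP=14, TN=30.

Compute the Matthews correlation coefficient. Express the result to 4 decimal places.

-0.0095

MCC = (TP·TN − FP·FN) / √((TP+FP)(TP+FN)(TN+FP)(TN+FN))
Numerator = 14·30 − 23·19 = -17
Denominator = √(37·33·53·49) = √3170937 = 1780.7125
MCC = -17 / 1780.7125 = -0.0095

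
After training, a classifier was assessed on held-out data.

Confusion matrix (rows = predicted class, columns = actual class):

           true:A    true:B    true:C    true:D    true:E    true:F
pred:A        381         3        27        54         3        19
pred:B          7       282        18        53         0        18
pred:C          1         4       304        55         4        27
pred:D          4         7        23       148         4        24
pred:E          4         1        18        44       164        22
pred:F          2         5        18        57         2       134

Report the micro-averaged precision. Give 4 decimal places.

0.7280

Micro-averaging pools counts across classes: ΣTP=1413, ΣFP=528, ΣFN=528.
Micro-precision = TP/(TP+FP) on pooled counts = 0.7280 (equals overall accuracy in single-label multiclass).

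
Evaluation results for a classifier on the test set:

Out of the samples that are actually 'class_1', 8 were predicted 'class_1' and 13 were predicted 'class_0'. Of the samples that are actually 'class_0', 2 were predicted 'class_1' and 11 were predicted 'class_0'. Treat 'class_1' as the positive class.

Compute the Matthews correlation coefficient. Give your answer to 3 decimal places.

0.242

MCC = (TP·TN − FP·FN) / √((TP+FP)(TP+FN)(TN+FP)(TN+FN))
Numerator = 8·11 − 2·13 = 62
Denominator = √(10·21·13·24) = √65520 = 255.9687
MCC = 62 / 255.9687 = 0.242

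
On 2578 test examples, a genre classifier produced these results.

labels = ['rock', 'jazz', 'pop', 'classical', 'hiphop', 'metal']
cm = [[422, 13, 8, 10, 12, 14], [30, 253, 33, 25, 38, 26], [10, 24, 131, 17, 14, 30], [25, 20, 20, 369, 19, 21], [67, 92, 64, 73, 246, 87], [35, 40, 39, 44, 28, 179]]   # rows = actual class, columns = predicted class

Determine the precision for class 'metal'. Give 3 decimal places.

Treat 'metal' as positive and all other classes as negative.
precision = TP/(TP+FP).
metal: TP=179, FP=14+26+30+21+87=178 → 179/357 = 0.5014

0.501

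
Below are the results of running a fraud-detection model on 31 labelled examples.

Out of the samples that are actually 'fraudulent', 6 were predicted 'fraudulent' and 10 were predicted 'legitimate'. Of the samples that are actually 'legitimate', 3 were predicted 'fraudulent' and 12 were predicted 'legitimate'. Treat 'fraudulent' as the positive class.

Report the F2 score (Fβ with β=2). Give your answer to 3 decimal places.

Fβ = (1+β²)·TP / ((1+β²)·TP + β²·FN + FP), with β²=4
= 5·6 / (5·6 + 4·10 + 3) = 0.411

0.411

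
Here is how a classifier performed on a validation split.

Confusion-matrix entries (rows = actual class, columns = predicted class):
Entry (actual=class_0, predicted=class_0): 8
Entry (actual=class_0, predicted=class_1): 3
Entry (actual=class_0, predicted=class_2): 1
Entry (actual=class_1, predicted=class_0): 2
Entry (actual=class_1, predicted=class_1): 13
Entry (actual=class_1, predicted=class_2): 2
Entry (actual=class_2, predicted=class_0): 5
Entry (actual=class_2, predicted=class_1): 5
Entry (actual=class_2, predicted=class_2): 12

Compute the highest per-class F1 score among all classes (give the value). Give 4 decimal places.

Per-class F1 score (2·TP/(2·TP+FP+FN)):
  class_0: TP=8, FP=2+5=7, FN=3+1=4 → 16/27 = 0.59259
  class_1: TP=13, FP=3+5=8, FN=2+2=4 → 26/38 = 0.68421
  class_2: TP=12, FP=1+2=3, FN=5+5=10 → 24/37 = 0.64865
Highest is class 'class_1' with F1 score = 0.6842.

0.6842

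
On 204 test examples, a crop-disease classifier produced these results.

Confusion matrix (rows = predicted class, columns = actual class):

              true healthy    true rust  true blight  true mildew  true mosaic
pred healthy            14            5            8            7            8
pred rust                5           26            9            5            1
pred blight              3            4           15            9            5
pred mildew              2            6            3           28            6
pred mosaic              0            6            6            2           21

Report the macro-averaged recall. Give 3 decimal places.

Per-class recall (TP/(TP+FN)):
  healthy: TP=14, FN=5+3+2+0=10 → 14/24 = 0.5833
  rust: TP=26, FN=5+4+6+6=21 → 26/47 = 0.5532
  blight: TP=15, FN=8+9+3+6=26 → 15/41 = 0.3659
  mildew: TP=28, FN=7+5+9+2=23 → 28/51 = 0.5490
  mosaic: TP=21, FN=8+1+5+6=20 → 21/41 = 0.5122
Macro-recall = mean = (0.5833 + 0.5532 + 0.3659 + 0.5490 + 0.5122) / 5 = 0.513

0.513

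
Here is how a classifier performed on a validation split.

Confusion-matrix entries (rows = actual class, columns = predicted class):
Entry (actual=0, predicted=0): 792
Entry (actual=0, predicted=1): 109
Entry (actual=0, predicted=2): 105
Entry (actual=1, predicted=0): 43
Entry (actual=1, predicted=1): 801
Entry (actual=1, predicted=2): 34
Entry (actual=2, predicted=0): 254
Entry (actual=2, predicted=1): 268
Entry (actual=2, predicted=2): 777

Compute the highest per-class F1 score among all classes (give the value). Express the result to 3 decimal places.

0.779

Per-class F1 score (2·TP/(2·TP+FP+FN)):
  0: TP=792, FP=43+254=297, FN=109+105=214 → 1584/2095 = 0.7561
  1: TP=801, FP=109+268=377, FN=43+34=77 → 1602/2056 = 0.7792
  2: TP=777, FP=105+34=139, FN=254+268=522 → 1554/2215 = 0.7016
Highest is class '1' with F1 score = 0.779.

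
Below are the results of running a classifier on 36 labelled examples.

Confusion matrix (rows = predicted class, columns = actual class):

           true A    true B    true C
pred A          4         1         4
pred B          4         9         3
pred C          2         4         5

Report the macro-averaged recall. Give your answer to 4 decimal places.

Per-class recall (TP/(TP+FN)):
  A: TP=4, FN=4+2=6 → 4/10 = 0.40000
  B: TP=9, FN=1+4=5 → 9/14 = 0.64286
  C: TP=5, FN=4+3=7 → 5/12 = 0.41667
Macro-recall = mean = (0.40000 + 0.64286 + 0.41667) / 3 = 0.4865

0.4865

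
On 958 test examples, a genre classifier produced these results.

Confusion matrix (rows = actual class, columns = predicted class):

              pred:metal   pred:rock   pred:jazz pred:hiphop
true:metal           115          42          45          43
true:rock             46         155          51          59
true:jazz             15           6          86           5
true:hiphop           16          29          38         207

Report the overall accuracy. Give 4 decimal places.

Accuracy = trace / total = (115+155+86+207=563) / 958 = 563/958 = 0.5877

0.5877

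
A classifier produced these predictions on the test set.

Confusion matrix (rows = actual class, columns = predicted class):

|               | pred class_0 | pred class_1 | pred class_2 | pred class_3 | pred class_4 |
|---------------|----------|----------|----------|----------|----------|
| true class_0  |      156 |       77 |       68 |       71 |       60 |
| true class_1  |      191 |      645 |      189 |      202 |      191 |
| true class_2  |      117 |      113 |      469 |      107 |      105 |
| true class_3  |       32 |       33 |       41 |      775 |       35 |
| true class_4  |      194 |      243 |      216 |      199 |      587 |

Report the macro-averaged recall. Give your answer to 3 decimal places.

0.517

Per-class recall (TP/(TP+FN)):
  class_0: TP=156, FN=77+68+71+60=276 → 156/432 = 0.3611
  class_1: TP=645, FN=191+189+202+191=773 → 645/1418 = 0.4549
  class_2: TP=469, FN=117+113+107+105=442 → 469/911 = 0.5148
  class_3: TP=775, FN=32+33+41+35=141 → 775/916 = 0.8461
  class_4: TP=587, FN=194+243+216+199=852 → 587/1439 = 0.4079
Macro-recall = mean = (0.3611 + 0.4549 + 0.5148 + 0.8461 + 0.4079) / 5 = 0.517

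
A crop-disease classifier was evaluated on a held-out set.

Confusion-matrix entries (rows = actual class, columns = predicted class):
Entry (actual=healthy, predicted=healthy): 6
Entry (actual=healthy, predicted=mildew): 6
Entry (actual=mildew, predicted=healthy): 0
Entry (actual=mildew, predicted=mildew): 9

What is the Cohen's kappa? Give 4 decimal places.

Observed agreement pₒ = trace/N = 15/21 = 0.71429
Expected agreement pₑ = Σ (rowᵢ·colᵢ)/N² = (12·6 + 9·15)/21² = 0.46939
κ = (pₒ − pₑ)/(1 − pₑ) = (0.71429 − 0.46939)/(1 − 0.46939) = 0.4615

0.4615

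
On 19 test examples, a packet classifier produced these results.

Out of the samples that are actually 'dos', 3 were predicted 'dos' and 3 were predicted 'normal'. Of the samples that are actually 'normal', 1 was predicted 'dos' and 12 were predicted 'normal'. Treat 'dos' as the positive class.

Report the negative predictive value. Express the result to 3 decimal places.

0.800

NPV = TN/(TN+FN) = 12/(12+3) = 0.800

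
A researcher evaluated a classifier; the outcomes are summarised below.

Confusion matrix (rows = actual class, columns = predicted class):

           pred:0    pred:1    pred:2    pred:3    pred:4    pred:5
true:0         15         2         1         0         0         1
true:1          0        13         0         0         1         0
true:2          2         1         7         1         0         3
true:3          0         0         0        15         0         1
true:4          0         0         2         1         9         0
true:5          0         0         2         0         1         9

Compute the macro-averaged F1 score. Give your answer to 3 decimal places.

Per-class F1 score (2·TP/(2·TP+FP+FN)):
  0: TP=15, FP=0+2+0+0+0=2, FN=2+1+0+0+1=4 → 30/36 = 0.8333
  1: TP=13, FP=2+1+0+0+0=3, FN=0+0+0+1+0=1 → 26/30 = 0.8667
  2: TP=7, FP=1+0+0+2+2=5, FN=2+1+1+0+3=7 → 14/26 = 0.5385
  3: TP=15, FP=0+0+1+1+0=2, FN=0+0+0+0+1=1 → 30/33 = 0.9091
  4: TP=9, FP=0+1+0+0+1=2, FN=0+0+2+1+0=3 → 18/23 = 0.7826
  5: TP=9, FP=1+0+3+1+0=5, FN=0+0+2+0+1=3 → 18/26 = 0.6923
Macro-F1 score = mean = (0.8333 + 0.8667 + 0.5385 + 0.9091 + 0.7826 + 0.6923) / 6 = 0.770

0.770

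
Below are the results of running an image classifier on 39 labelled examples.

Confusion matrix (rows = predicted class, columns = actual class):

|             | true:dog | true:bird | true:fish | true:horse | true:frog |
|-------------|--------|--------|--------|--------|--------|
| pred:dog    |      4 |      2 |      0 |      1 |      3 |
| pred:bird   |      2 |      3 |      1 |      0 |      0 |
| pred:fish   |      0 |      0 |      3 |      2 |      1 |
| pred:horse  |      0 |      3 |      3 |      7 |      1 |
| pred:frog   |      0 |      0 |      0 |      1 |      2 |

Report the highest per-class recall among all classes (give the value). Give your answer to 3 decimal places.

0.667

Per-class recall (TP/(TP+FN)):
  dog: TP=4, FN=2+0+0+0=2 → 4/6 = 0.6667
  bird: TP=3, FN=2+0+3+0=5 → 3/8 = 0.3750
  fish: TP=3, FN=0+1+3+0=4 → 3/7 = 0.4286
  horse: TP=7, FN=1+0+2+1=4 → 7/11 = 0.6364
  frog: TP=2, FN=3+0+1+1=5 → 2/7 = 0.2857
Highest is class 'dog' with recall = 0.667.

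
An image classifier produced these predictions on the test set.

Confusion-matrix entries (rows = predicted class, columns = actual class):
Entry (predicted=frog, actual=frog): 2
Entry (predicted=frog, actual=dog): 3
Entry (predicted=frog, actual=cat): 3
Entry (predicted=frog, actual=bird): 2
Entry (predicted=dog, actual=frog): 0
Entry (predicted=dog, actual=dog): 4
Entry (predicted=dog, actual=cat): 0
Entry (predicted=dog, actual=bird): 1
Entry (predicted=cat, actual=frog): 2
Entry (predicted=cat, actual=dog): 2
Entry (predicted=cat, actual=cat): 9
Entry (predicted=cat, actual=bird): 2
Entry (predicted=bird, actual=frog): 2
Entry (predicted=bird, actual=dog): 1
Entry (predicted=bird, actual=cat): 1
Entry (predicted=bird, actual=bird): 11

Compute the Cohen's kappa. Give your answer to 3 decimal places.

0.422

Observed agreement pₒ = trace/N = 26/45 = 0.5778
Expected agreement pₑ = Σ (rowᵢ·colᵢ)/N² = (6·10 + 10·5 + 13·15 + 16·15)/45² = 0.2691
κ = (pₒ − pₑ)/(1 − pₑ) = (0.5778 − 0.2691)/(1 − 0.2691) = 0.422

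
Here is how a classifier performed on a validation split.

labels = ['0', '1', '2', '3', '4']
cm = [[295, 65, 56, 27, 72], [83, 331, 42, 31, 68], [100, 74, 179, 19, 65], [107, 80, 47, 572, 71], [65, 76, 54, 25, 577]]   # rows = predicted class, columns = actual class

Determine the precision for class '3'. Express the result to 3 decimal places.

0.652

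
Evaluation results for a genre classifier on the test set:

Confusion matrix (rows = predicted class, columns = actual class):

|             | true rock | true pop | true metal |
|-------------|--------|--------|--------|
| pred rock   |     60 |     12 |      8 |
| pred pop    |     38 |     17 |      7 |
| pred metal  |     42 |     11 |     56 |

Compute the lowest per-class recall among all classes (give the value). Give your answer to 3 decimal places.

0.425

Per-class recall (TP/(TP+FN)):
  rock: TP=60, FN=38+42=80 → 60/140 = 0.4286
  pop: TP=17, FN=12+11=23 → 17/40 = 0.4250
  metal: TP=56, FN=8+7=15 → 56/71 = 0.7887
Lowest is class 'pop' with recall = 0.425.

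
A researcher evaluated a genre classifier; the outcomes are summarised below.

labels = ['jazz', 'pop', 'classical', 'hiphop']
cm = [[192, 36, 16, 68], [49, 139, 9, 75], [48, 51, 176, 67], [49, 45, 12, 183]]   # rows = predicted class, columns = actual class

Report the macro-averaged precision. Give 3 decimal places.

Per-class precision (TP/(TP+FP)):
  jazz: TP=192, FP=36+16+68=120 → 192/312 = 0.6154
  pop: TP=139, FP=49+9+75=133 → 139/272 = 0.5110
  classical: TP=176, FP=48+51+67=166 → 176/342 = 0.5146
  hiphop: TP=183, FP=49+45+12=106 → 183/289 = 0.6332
Macro-precision = mean = (0.6154 + 0.5110 + 0.5146 + 0.6332) / 4 = 0.569

0.569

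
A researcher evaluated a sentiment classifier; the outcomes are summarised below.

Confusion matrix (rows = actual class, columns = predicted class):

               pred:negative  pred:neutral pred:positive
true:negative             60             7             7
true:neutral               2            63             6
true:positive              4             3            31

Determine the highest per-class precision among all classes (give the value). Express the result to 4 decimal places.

0.9091

Per-class precision (TP/(TP+FP)):
  negative: TP=60, FP=2+4=6 → 60/66 = 0.90909
  neutral: TP=63, FP=7+3=10 → 63/73 = 0.86301
  positive: TP=31, FP=7+6=13 → 31/44 = 0.70455
Highest is class 'negative' with precision = 0.9091.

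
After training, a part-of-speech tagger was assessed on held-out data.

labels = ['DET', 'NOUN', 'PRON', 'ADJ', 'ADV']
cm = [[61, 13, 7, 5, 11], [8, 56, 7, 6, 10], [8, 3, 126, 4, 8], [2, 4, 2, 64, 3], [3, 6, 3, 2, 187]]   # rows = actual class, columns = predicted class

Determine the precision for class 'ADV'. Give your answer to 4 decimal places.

Take TP from the diagonal, FP from the rest of the 'ADV' prediction marginal, FN from the rest of the 'ADV' actual marginal.
precision = TP/(TP+FP).
ADV: TP=187, FP=11+10+8+3=32 → 187/219 = 0.85388

0.8539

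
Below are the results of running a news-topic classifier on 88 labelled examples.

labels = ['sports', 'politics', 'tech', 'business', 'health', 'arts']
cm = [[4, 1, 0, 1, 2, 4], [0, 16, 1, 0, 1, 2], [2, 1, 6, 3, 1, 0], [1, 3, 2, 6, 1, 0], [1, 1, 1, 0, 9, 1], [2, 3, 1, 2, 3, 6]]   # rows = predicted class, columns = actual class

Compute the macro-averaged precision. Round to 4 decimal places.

Per-class precision (TP/(TP+FP)):
  sports: TP=4, FP=1+0+1+2+4=8 → 4/12 = 0.33333
  politics: TP=16, FP=0+1+0+1+2=4 → 16/20 = 0.80000
  tech: TP=6, FP=2+1+3+1+0=7 → 6/13 = 0.46154
  business: TP=6, FP=1+3+2+1+0=7 → 6/13 = 0.46154
  health: TP=9, FP=1+1+1+0+1=4 → 9/13 = 0.69231
  arts: TP=6, FP=2+3+1+2+3=11 → 6/17 = 0.35294
Macro-precision = mean = (0.33333 + 0.80000 + 0.46154 + 0.46154 + 0.69231 + 0.35294) / 6 = 0.5169

0.5169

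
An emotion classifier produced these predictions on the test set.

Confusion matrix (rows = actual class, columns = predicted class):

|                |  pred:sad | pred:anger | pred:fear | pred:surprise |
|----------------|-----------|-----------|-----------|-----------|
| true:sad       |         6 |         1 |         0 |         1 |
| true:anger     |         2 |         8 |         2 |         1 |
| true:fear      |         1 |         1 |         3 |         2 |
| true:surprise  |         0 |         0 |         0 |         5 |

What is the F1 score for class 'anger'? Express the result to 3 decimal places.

Treat 'anger' as positive and all other classes as negative.
F1 score = 2·TP/(2·TP+FP+FN).
anger: TP=8, FP=1+1+0=2, FN=2+2+1=5 → 16/23 = 0.6957

0.696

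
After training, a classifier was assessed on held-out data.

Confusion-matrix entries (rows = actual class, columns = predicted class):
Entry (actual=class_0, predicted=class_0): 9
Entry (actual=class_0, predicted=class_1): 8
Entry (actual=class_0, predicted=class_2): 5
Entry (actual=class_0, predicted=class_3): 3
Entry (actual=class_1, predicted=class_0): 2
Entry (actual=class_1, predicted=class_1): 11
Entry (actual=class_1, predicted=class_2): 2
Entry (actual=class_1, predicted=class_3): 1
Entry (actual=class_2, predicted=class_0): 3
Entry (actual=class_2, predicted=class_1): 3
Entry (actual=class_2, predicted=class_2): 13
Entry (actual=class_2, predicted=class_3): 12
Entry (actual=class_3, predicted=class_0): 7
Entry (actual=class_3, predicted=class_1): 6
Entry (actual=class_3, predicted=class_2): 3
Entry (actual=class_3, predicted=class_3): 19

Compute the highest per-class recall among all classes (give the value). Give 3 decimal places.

0.688

Per-class recall (TP/(TP+FN)):
  class_0: TP=9, FN=8+5+3=16 → 9/25 = 0.3600
  class_1: TP=11, FN=2+2+1=5 → 11/16 = 0.6875
  class_2: TP=13, FN=3+3+12=18 → 13/31 = 0.4194
  class_3: TP=19, FN=7+6+3=16 → 19/35 = 0.5429
Highest is class 'class_1' with recall = 0.688.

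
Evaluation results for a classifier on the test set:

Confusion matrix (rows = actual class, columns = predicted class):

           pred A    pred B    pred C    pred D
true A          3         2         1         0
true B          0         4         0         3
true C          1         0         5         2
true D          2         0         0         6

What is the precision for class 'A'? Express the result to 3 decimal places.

0.500

One-vs-rest for 'A': TP = diagonal; FP = other classes predicted 'A'; FN = 'A' predicted as other.
precision = TP/(TP+FP).
A: TP=3, FP=0+1+2=3 → 3/6 = 0.5000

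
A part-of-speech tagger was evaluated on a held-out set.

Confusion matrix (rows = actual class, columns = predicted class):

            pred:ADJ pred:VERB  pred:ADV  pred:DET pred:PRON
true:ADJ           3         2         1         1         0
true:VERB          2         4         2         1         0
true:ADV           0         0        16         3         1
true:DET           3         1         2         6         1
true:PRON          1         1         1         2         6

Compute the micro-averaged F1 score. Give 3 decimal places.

Micro-averaging pools counts across classes: ΣTP=35, ΣFP=25, ΣFN=25.
Micro-F1 score = 2·TP/(2·TP+FP+FN) on pooled counts = 0.583 (equals overall accuracy in single-label multiclass).

0.583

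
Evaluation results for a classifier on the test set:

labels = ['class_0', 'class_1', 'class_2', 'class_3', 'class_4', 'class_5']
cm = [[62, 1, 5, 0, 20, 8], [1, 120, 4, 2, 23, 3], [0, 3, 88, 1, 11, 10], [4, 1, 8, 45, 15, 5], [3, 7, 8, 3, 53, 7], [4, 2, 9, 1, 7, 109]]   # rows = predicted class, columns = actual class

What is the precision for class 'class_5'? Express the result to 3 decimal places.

precision = TP/(TP+FP).
class_5: TP=109, FP=4+2+9+1+7=23 → 109/132 = 0.8258

0.826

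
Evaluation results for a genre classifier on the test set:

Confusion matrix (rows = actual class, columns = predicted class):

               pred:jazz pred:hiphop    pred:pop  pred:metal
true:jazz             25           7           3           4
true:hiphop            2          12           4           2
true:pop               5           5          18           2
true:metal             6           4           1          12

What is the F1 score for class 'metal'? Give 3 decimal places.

0.558

One-vs-rest for 'metal': TP = diagonal; FP = other classes predicted 'metal'; FN = 'metal' predicted as other.
F1 score = 2·TP/(2·TP+FP+FN).
metal: TP=12, FP=4+2+2=8, FN=6+4+1=11 → 24/43 = 0.5581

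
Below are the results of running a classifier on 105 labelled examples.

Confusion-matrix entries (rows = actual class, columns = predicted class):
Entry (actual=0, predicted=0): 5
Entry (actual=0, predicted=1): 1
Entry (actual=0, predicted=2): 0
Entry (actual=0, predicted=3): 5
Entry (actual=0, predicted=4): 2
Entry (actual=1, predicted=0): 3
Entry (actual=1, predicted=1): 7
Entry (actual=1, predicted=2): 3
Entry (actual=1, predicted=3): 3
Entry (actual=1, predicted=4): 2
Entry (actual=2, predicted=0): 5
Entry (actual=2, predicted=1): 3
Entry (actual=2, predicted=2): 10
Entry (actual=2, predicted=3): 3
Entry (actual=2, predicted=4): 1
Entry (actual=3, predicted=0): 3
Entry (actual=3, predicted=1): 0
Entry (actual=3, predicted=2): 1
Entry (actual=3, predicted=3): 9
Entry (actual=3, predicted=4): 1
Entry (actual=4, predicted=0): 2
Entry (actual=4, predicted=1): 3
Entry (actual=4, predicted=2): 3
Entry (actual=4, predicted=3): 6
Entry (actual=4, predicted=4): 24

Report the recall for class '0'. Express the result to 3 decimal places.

Treat '0' as positive and all other classes as negative.
recall = TP/(TP+FN).
0: TP=5, FN=1+0+5+2=8 → 5/13 = 0.3846

0.385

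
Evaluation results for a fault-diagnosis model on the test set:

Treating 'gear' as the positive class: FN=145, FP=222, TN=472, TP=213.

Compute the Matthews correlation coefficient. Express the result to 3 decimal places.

0.265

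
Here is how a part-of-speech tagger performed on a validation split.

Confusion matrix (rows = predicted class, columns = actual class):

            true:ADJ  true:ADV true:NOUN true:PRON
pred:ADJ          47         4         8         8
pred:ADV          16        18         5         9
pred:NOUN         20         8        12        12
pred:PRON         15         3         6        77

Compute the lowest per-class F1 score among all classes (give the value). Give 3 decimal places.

0.289

Per-class F1 score (2·TP/(2·TP+FP+FN)):
  ADJ: TP=47, FP=4+8+8=20, FN=16+20+15=51 → 94/165 = 0.5697
  ADV: TP=18, FP=16+5+9=30, FN=4+8+3=15 → 36/81 = 0.4444
  NOUN: TP=12, FP=20+8+12=40, FN=8+5+6=19 → 24/83 = 0.2892
  PRON: TP=77, FP=15+3+6=24, FN=8+9+12=29 → 154/207 = 0.7440
Lowest is class 'NOUN' with F1 score = 0.289.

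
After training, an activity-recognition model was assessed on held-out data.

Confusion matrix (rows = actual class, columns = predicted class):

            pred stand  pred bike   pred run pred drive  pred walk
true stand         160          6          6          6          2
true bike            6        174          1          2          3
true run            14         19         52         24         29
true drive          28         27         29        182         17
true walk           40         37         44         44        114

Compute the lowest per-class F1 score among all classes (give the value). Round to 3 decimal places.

0.385

Per-class F1 score (2·TP/(2·TP+FP+FN)):
  stand: TP=160, FP=6+14+28+40=88, FN=6+6+6+2=20 → 320/428 = 0.7477
  bike: TP=174, FP=6+19+27+37=89, FN=6+1+2+3=12 → 348/449 = 0.7751
  run: TP=52, FP=6+1+29+44=80, FN=14+19+24+29=86 → 104/270 = 0.3852
  drive: TP=182, FP=6+2+24+44=76, FN=28+27+29+17=101 → 364/541 = 0.6728
  walk: TP=114, FP=2+3+29+17=51, FN=40+37+44+44=165 → 228/444 = 0.5135
Lowest is class 'run' with F1 score = 0.385.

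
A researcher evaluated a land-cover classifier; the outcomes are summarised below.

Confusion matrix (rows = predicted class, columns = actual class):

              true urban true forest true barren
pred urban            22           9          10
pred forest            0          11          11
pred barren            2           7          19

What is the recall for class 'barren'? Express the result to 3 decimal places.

recall = TP/(TP+FN).
barren: TP=19, FN=10+11=21 → 19/40 = 0.4750

0.475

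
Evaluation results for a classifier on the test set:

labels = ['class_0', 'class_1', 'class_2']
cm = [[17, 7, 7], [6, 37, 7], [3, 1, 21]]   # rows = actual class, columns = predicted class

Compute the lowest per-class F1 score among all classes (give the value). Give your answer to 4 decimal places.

Per-class F1 score (2·TP/(2·TP+FP+FN)):
  class_0: TP=17, FP=6+3=9, FN=7+7=14 → 34/57 = 0.59649
  class_1: TP=37, FP=7+1=8, FN=6+7=13 → 74/95 = 0.77895
  class_2: TP=21, FP=7+7=14, FN=3+1=4 → 42/60 = 0.70000
Lowest is class 'class_0' with F1 score = 0.5965.

0.5965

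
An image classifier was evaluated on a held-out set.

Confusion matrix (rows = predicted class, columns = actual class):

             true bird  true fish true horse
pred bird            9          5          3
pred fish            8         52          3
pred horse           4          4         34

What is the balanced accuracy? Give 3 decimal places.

0.710

Balanced accuracy = mean of per-class recall.
  bird: recall = 9/21 = 0.4286
  fish: recall = 52/61 = 0.8525
  horse: recall = 34/40 = 0.8500
Mean = (0.4286 + 0.8525 + 0.8500) / 3 = 0.710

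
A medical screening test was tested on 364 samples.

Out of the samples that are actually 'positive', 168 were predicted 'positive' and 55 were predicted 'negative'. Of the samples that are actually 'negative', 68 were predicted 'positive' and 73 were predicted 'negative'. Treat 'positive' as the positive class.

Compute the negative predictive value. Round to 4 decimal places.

NPV = TN/(TN+FN) = 73/(73+55) = 0.5703

0.5703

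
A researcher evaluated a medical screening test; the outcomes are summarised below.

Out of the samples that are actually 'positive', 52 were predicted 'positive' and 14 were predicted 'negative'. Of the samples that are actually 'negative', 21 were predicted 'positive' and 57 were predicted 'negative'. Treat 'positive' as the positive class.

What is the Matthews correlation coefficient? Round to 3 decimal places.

MCC = (TP·TN − FP·FN) / √((TP+FP)(TP+FN)(TN+FP)(TN+FN))
Numerator = 52·57 − 21·14 = 2670
Denominator = √(73·66·78·71) = √26682084 = 5165.4704
MCC = 2670 / 5165.4704 = 0.517

0.517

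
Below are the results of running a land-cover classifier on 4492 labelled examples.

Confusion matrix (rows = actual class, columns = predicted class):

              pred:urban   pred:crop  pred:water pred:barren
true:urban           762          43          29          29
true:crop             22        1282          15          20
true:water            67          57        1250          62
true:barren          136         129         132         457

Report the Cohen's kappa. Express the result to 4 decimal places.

Observed agreement pₒ = trace/N = 3751/4492 = 0.83504
Expected agreement pₑ = Σ (rowᵢ·colᵢ)/N² = (863·987 + 1339·1511 + 1436·1426 + 854·568)/4492² = 0.26800
κ = (pₒ − pₑ)/(1 − pₑ) = (0.83504 − 0.26800)/(1 − 0.26800) = 0.7746

0.7746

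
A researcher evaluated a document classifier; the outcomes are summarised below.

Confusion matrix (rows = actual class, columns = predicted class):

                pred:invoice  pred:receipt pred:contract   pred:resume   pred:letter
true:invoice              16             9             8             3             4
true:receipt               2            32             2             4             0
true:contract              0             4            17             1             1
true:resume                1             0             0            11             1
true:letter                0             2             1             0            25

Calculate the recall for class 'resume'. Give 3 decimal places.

0.846

Take TP from the diagonal, FP from the rest of the 'resume' prediction marginal, FN from the rest of the 'resume' actual marginal.
recall = TP/(TP+FN).
resume: TP=11, FN=1+0+0+1=2 → 11/13 = 0.8462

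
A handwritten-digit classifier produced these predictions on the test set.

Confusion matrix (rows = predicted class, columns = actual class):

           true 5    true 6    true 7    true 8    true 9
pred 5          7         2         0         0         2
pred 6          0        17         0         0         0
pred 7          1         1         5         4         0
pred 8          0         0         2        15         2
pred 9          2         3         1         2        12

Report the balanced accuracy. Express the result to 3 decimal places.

0.706

Balanced accuracy = mean of per-class recall.
  5: recall = 7/10 = 0.7000
  6: recall = 17/23 = 0.7391
  7: recall = 5/8 = 0.6250
  8: recall = 15/21 = 0.7143
  9: recall = 12/16 = 0.7500
Mean = (0.7000 + 0.7391 + 0.6250 + 0.7143 + 0.7500) / 5 = 0.706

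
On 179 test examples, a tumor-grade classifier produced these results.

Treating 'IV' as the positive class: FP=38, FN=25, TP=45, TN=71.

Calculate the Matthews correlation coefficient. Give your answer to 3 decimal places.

0.288

MCC = (TP·TN − FP·FN) / √((TP+FP)(TP+FN)(TN+FP)(TN+FN))
Numerator = 45·71 − 38·25 = 2245
Denominator = √(83·70·109·96) = √60795840 = 7797.1687
MCC = 2245 / 7797.1687 = 0.288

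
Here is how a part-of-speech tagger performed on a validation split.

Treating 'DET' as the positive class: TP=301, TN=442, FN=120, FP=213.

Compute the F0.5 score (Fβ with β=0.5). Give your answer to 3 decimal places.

Fβ = (1+β²)·TP / ((1+β²)·TP + β²·FN + FP), with β²=1/4
= 1.25·301 / (1.25·301 + 0.25·120 + 213) = 0.608

0.608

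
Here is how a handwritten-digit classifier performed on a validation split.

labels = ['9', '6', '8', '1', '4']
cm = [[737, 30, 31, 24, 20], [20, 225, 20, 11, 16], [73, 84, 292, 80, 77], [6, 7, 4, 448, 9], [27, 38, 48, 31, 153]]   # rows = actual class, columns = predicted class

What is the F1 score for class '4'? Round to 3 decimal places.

Treat '4' as positive and all other classes as negative.
F1 score = 2·TP/(2·TP+FP+FN).
4: TP=153, FP=20+16+77+9=122, FN=27+38+48+31=144 → 306/572 = 0.5350

0.535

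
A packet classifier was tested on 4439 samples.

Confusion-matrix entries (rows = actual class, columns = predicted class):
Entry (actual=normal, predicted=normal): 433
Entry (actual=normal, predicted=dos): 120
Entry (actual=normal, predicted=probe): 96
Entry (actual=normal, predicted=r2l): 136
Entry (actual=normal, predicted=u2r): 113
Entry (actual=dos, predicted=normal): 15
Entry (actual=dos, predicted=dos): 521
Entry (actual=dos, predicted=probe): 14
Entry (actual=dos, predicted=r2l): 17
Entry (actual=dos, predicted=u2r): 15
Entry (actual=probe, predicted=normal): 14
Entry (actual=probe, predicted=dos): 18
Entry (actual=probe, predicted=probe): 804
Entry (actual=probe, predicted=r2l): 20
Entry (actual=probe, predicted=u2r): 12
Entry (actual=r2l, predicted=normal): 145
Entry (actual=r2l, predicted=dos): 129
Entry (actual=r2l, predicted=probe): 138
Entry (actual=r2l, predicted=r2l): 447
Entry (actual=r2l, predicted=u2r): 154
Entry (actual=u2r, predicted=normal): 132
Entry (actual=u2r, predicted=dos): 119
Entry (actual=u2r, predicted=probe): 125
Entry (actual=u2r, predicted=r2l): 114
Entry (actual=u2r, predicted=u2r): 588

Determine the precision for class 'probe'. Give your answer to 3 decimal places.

0.683

Take TP from the diagonal, FP from the rest of the 'probe' prediction marginal, FN from the rest of the 'probe' actual marginal.
precision = TP/(TP+FP).
probe: TP=804, FP=96+14+138+125=373 → 804/1177 = 0.6831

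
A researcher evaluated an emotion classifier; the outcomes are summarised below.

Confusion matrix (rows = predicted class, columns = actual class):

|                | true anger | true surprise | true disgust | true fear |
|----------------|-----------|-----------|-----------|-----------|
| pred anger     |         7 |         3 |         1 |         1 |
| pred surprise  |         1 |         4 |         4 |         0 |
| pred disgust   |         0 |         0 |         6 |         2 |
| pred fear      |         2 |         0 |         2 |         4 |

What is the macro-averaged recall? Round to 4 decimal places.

0.5761

Per-class recall (TP/(TP+FN)):
  anger: TP=7, FN=1+0+2=3 → 7/10 = 0.70000
  surprise: TP=4, FN=3+0+0=3 → 4/7 = 0.57143
  disgust: TP=6, FN=1+4+2=7 → 6/13 = 0.46154
  fear: TP=4, FN=1+0+2=3 → 4/7 = 0.57143
Macro-recall = mean = (0.70000 + 0.57143 + 0.46154 + 0.57143) / 4 = 0.5761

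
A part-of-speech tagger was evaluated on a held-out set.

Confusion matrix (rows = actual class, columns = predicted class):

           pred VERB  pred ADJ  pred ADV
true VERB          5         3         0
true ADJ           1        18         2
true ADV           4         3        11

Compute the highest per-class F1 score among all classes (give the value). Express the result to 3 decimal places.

0.800

Per-class F1 score (2·TP/(2·TP+FP+FN)):
  VERB: TP=5, FP=1+4=5, FN=3+0=3 → 10/18 = 0.5556
  ADJ: TP=18, FP=3+3=6, FN=1+2=3 → 36/45 = 0.8000
  ADV: TP=11, FP=0+2=2, FN=4+3=7 → 22/31 = 0.7097
Highest is class 'ADJ' with F1 score = 0.800.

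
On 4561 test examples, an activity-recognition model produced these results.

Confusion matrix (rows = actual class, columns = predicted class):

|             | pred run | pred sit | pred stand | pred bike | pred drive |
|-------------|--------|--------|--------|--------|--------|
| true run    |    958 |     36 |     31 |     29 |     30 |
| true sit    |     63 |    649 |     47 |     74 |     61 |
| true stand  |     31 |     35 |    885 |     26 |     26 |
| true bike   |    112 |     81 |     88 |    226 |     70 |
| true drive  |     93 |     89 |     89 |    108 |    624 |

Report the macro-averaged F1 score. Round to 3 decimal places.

Per-class F1 score (2·TP/(2·TP+FP+FN)):
  run: TP=958, FP=63+31+112+93=299, FN=36+31+29+30=126 → 1916/2341 = 0.8185
  sit: TP=649, FP=36+35+81+89=241, FN=63+47+74+61=245 → 1298/1784 = 0.7276
  stand: TP=885, FP=31+47+88+89=255, FN=31+35+26+26=118 → 1770/2143 = 0.8259
  bike: TP=226, FP=29+74+26+108=237, FN=112+81+88+70=351 → 452/1040 = 0.4346
  drive: TP=624, FP=30+61+26+70=187, FN=93+89+89+108=379 → 1248/1814 = 0.6880
Macro-F1 score = mean = (0.8185 + 0.7276 + 0.8259 + 0.4346 + 0.6880) / 5 = 0.699

0.699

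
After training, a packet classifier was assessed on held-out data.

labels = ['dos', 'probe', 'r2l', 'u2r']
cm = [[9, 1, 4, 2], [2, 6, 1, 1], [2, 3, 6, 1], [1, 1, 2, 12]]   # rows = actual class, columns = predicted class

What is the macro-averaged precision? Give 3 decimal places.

Per-class precision (TP/(TP+FP)):
  dos: TP=9, FP=2+2+1=5 → 9/14 = 0.6429
  probe: TP=6, FP=1+3+1=5 → 6/11 = 0.5455
  r2l: TP=6, FP=4+1+2=7 → 6/13 = 0.4615
  u2r: TP=12, FP=2+1+1=4 → 12/16 = 0.7500
Macro-precision = mean = (0.6429 + 0.5455 + 0.4615 + 0.7500) / 4 = 0.600

0.600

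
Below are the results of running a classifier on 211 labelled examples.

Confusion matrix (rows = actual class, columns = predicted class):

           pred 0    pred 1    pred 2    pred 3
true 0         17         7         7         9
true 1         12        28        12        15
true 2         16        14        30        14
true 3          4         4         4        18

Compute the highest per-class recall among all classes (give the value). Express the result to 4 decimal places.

Per-class recall (TP/(TP+FN)):
  0: TP=17, FN=7+7+9=23 → 17/40 = 0.42500
  1: TP=28, FN=12+12+15=39 → 28/67 = 0.41791
  2: TP=30, FN=16+14+14=44 → 30/74 = 0.40541
  3: TP=18, FN=4+4+4=12 → 18/30 = 0.60000
Highest is class '3' with recall = 0.6000.

0.6000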